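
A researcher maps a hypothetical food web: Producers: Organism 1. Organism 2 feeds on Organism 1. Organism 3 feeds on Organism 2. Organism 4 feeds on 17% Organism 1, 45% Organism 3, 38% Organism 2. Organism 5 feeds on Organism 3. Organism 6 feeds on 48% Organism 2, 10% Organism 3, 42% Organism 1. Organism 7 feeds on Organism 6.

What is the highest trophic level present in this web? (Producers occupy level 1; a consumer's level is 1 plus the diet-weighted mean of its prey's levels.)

Organism 2: 1 + 1 = 2
Organism 3: 1 + 2 = 3
Organism 4: 1 + (0.17×1 + 0.45×3 + 0.38×2) = 3.28
Organism 5: 1 + 3 = 4
Organism 6: 1 + (0.48×2 + 0.1×3 + 0.42×1) = 2.68
Organism 7: 1 + 2.68 = 3.68

4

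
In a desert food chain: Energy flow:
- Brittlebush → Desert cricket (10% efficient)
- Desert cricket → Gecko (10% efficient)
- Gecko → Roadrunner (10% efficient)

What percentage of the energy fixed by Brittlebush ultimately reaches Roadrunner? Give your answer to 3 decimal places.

Product of link efficiencies: 0.1 × 0.1 × 0.1 = 0.001
As a percentage: 0.001 × 100 = 0.100%

0.100%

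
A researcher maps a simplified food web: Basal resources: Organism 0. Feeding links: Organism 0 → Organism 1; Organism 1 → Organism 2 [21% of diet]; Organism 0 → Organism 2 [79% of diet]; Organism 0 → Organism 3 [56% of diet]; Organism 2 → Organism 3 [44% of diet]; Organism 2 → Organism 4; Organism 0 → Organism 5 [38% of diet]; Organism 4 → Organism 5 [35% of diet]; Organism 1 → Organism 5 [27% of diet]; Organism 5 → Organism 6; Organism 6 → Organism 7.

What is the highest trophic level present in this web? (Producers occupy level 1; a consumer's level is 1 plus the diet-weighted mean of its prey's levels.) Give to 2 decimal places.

5.04

Organism 1: 1 + 1 = 2
Organism 2: 1 + (0.21×2 + 0.79×1) = 2.21
Organism 3: 1 + (0.56×1 + 0.44×2.21) = 2.5324
Organism 4: 1 + 2.21 = 3.21
Organism 5: 1 + (0.38×1 + 0.35×3.21 + 0.27×2) = 3.0435
Organism 6: 1 + 3.0435 = 4.0435
Organism 7: 1 + 4.0435 = 5.0435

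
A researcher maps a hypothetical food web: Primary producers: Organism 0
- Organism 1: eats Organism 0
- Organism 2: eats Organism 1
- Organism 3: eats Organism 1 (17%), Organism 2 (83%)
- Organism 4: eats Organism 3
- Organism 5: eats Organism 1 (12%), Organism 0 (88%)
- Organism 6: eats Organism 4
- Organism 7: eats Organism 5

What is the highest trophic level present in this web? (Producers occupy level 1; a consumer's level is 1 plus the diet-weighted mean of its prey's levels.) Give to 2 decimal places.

5.83

Organism 1: 1 + 1 = 2
Organism 2: 1 + 2 = 3
Organism 3: 1 + (0.17×2 + 0.83×3) = 3.83
Organism 4: 1 + 3.83 = 4.83
Organism 5: 1 + (0.12×2 + 0.88×1) = 2.12
Organism 6: 1 + 4.83 = 5.83
Organism 7: 1 + 2.12 = 3.12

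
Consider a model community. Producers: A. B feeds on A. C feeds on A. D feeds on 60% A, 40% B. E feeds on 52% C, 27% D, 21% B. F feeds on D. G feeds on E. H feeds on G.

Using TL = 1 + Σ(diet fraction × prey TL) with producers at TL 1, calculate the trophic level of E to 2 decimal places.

3.11

B: 1 + 1 = 2
C: 1 + 1 = 2
D: 1 + (0.6×1 + 0.4×2) = 2.4
E: 1 + (0.52×2 + 0.27×2.4 + 0.21×2) = 3.108
F: 1 + 2.4 = 3.4
G: 1 + 3.108 = 4.108
H: 1 + 4.108 = 5.108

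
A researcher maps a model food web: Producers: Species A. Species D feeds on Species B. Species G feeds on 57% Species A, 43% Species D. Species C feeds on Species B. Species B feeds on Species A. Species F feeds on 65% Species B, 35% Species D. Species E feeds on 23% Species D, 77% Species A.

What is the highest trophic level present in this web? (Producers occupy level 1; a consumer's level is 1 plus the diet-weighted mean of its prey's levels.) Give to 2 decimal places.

Species B: 1 + 1 = 2
Species C: 1 + 2 = 3
Species D: 1 + 2 = 3
Species E: 1 + (0.23×3 + 0.77×1) = 2.46
Species F: 1 + (0.65×2 + 0.35×3) = 3.35
Species G: 1 + (0.57×1 + 0.43×3) = 2.86

3.35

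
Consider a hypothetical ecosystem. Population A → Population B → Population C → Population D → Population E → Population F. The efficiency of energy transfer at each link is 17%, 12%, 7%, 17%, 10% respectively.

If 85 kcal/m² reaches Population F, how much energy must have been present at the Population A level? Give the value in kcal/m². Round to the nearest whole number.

3501401 kcal/m²

Cumulative transfer efficiency: 0.17 × 0.12 × 0.07 × 0.17 × 0.1 = 0.000024276
Population A energy = 85 / 0.000024276 = 3501401 kcal/m²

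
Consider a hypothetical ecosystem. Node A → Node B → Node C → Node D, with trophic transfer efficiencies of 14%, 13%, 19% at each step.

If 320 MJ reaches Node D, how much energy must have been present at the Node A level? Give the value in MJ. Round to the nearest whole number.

Cumulative transfer efficiency: 0.14 × 0.13 × 0.19 = 0.003458
Node A energy = 320 / 0.003458 = 92539 MJ

92539 MJ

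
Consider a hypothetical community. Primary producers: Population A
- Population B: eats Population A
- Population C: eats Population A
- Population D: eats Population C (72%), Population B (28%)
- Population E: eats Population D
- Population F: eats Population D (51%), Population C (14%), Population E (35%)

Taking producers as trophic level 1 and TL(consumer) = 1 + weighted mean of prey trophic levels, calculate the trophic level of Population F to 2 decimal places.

4.21

Population B: 1 + 1 = 2
Population C: 1 + 1 = 2
Population D: 1 + (0.72×2 + 0.28×2) = 3
Population E: 1 + 3 = 4
Population F: 1 + (0.51×3 + 0.14×2 + 0.35×4) = 4.21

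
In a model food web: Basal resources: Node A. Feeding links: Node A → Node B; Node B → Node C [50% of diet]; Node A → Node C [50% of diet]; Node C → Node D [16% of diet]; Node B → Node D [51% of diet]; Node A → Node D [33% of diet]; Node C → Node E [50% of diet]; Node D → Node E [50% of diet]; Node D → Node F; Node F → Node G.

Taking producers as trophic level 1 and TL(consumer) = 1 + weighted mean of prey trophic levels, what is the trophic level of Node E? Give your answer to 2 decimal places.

3.63

Node B: 1 + 1 = 2
Node C: 1 + (0.5×2 + 0.5×1) = 2.5
Node D: 1 + (0.16×2.5 + 0.51×2 + 0.33×1) = 2.75
Node E: 1 + (0.5×2.5 + 0.5×2.75) = 3.625
Node F: 1 + 2.75 = 3.75
Node G: 1 + 3.75 = 4.75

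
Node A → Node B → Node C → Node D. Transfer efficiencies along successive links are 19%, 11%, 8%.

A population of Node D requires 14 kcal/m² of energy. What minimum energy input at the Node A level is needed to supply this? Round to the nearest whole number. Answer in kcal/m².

Cumulative transfer efficiency: 0.19 × 0.11 × 0.08 = 0.001672
Node A energy = 14 / 0.001672 = 8373 kcal/m²

8373 kcal/m²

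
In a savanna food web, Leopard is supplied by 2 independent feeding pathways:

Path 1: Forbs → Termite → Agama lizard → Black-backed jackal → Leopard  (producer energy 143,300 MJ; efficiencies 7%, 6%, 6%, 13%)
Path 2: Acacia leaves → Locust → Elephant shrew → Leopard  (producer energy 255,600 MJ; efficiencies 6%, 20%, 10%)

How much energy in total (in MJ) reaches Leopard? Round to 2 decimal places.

311.41 MJ

Path 1: 143300 × 0.07 × 0.06 × 0.06 × 0.13 = 4.694508 MJ
Path 2: 255600 × 0.06 × 0.2 × 0.1 = 306.72 MJ
Total at Leopard: 4.694508 + 306.72 = 311.414508 MJ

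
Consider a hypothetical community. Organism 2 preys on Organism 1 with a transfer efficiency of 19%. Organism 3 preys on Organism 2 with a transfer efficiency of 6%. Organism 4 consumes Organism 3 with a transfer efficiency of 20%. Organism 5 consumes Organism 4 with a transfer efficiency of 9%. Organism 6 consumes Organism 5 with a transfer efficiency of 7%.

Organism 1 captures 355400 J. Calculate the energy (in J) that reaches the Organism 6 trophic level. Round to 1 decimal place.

Organism 2: 355400 × 0.19 = 67526 J
Organism 3: 67526 × 0.06 = 4051.56 J
Organism 4: 4051.56 × 0.2 = 810.312 J
Organism 5: 810.312 × 0.09 = 72.92808 J
Organism 6: 72.92808 × 0.07 = 5.1049656 J

5.1 J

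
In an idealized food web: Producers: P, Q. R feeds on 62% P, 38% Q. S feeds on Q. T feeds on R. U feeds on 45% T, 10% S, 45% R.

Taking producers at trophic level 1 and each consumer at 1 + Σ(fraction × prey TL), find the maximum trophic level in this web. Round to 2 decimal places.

3.45

R: 1 + (0.62×1 + 0.38×1) = 2
S: 1 + 1 = 2
T: 1 + 2 = 3
U: 1 + (0.45×3 + 0.1×2 + 0.45×2) = 3.45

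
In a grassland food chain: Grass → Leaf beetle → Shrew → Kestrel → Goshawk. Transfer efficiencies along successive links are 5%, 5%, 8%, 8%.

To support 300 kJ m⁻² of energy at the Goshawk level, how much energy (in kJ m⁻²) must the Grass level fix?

Cumulative transfer efficiency: 0.05 × 0.05 × 0.08 × 0.08 = 0.000016
Grass energy = 300 / 0.000016 = 18750000 kJ m⁻²

18750000 kJ m⁻²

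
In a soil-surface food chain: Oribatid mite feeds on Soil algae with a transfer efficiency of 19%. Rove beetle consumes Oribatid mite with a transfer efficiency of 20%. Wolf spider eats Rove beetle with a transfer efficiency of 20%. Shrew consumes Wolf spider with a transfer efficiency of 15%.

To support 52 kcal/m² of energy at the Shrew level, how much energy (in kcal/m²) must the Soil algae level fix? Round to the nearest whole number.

Cumulative transfer efficiency: 0.19 × 0.2 × 0.2 × 0.15 = 0.00114
Soil algae energy = 52 / 0.00114 = 45614 kcal/m²

45614 kcal/m²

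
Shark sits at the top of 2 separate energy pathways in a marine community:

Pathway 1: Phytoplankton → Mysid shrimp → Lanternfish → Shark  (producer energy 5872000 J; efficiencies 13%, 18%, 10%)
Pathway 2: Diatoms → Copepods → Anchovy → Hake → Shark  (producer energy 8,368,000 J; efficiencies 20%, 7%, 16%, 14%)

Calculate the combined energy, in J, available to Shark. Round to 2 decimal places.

Pathway 1: 5872000 × 0.13 × 0.18 × 0.1 = 13740.48 J
Pathway 2: 8368000 × 0.2 × 0.07 × 0.16 × 0.14 = 2624.2048 J
Total at Shark: 13740.48 + 2624.2048 = 16364.6848 J

16364.68 J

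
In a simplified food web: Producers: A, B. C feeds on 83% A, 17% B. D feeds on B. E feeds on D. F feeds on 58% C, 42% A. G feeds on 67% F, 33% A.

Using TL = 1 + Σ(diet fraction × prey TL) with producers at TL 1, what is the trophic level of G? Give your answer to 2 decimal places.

3.06

C: 1 + (0.83×1 + 0.17×1) = 2
D: 1 + 1 = 2
E: 1 + 2 = 3
F: 1 + (0.58×2 + 0.42×1) = 2.58
G: 1 + (0.67×2.58 + 0.33×1) = 3.0586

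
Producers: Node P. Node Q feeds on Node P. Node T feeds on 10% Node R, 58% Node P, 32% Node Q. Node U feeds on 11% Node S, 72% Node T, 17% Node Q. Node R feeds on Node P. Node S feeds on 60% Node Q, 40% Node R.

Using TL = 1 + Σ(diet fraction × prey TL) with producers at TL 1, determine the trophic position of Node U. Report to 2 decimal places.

Node Q: 1 + 1 = 2
Node R: 1 + 1 = 2
Node S: 1 + (0.6×2 + 0.4×2) = 3
Node T: 1 + (0.1×2 + 0.58×1 + 0.32×2) = 2.42
Node U: 1 + (0.11×3 + 0.72×2.42 + 0.17×2) = 3.4124

3.41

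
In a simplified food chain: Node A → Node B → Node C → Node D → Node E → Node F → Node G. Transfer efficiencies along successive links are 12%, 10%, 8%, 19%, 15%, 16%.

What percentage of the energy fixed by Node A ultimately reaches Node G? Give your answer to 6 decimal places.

Product of link efficiencies: 0.12 × 0.1 × 0.08 × 0.19 × 0.15 × 0.16 = 0.0000043776
As a percentage: 0.0000043776 × 100 = 0.000438%

0.000438%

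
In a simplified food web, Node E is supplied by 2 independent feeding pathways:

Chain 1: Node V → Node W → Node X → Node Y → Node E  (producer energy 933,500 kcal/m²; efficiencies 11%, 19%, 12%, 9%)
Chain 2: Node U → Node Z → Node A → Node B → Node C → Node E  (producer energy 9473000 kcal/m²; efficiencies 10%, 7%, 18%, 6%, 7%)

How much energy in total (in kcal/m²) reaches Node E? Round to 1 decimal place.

260.8 kcal/m²

Chain 1: 933500 × 0.11 × 0.19 × 0.12 × 0.09 = 210.70962 kcal/m²
Chain 2: 9473000 × 0.1 × 0.07 × 0.18 × 0.06 × 0.07 = 50.131116 kcal/m²
Total at Node E: 210.70962 + 50.131116 = 260.840736 kcal/m²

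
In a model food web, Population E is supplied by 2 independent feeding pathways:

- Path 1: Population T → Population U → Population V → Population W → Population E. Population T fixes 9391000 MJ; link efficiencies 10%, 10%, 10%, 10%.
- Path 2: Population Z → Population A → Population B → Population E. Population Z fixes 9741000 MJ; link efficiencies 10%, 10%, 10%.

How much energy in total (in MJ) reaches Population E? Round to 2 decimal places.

Path 1: 9391000 × 0.1 × 0.1 × 0.1 × 0.1 = 939.1 MJ
Path 2: 9741000 × 0.1 × 0.1 × 0.1 = 9741 MJ
Total at Population E: 939.1 + 9741 = 10680.1 MJ

10680.10 MJ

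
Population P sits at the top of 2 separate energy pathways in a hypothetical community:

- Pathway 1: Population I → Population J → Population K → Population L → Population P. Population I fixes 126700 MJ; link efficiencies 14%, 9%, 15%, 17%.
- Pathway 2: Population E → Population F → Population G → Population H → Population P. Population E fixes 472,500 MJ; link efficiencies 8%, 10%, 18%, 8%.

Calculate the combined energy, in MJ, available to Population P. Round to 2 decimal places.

95.14 MJ

Pathway 1: 126700 × 0.14 × 0.09 × 0.15 × 0.17 = 40.70871 MJ
Pathway 2: 472500 × 0.08 × 0.1 × 0.18 × 0.08 = 54.432 MJ
Total at Population P: 40.70871 + 54.432 = 95.14071 MJ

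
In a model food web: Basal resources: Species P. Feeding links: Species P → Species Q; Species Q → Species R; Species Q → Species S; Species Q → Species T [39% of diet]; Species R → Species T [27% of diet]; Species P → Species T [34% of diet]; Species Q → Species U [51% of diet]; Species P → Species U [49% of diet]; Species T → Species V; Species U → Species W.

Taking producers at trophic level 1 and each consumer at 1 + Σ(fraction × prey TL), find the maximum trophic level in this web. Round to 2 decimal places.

Species Q: 1 + 1 = 2
Species R: 1 + 2 = 3
Species S: 1 + 2 = 3
Species T: 1 + (0.39×2 + 0.27×3 + 0.34×1) = 2.93
Species U: 1 + (0.51×2 + 0.49×1) = 2.51
Species V: 1 + 2.93 = 3.93
Species W: 1 + 2.51 = 3.51

3.93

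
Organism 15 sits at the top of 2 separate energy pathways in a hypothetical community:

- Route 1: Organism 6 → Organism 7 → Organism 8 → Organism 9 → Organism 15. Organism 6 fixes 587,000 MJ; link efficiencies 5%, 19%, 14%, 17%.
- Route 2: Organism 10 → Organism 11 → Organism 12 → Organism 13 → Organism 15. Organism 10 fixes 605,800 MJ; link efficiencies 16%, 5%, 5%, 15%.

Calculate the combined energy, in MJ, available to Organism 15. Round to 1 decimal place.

169.1 MJ

Route 1: 587000 × 0.05 × 0.19 × 0.14 × 0.17 = 132.7207 MJ
Route 2: 605800 × 0.16 × 0.05 × 0.05 × 0.15 = 36.348 MJ
Total at Organism 15: 132.7207 + 36.348 = 169.0687 MJ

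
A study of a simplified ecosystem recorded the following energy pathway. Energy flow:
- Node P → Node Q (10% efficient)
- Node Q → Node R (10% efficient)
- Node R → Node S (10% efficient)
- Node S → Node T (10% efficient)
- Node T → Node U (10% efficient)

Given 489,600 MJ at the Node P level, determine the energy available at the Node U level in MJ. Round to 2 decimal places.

4.90 MJ

Node Q: 489600 × 0.1 = 48960 MJ
Node R: 48960 × 0.1 = 4896 MJ
Node S: 4896 × 0.1 = 489.6 MJ
Node T: 489.6 × 0.1 = 48.96 MJ
Node U: 48.96 × 0.1 = 4.896 MJ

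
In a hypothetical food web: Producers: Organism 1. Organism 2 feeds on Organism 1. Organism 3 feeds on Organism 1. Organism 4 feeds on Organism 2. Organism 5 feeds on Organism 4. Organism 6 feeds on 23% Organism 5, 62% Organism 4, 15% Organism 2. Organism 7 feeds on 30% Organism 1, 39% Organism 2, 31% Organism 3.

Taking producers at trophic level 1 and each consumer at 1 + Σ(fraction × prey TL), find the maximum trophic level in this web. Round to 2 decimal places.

4.08

Organism 2: 1 + 1 = 2
Organism 3: 1 + 1 = 2
Organism 4: 1 + 2 = 3
Organism 5: 1 + 3 = 4
Organism 6: 1 + (0.23×4 + 0.62×3 + 0.15×2) = 4.08
Organism 7: 1 + (0.3×1 + 0.39×2 + 0.31×2) = 2.7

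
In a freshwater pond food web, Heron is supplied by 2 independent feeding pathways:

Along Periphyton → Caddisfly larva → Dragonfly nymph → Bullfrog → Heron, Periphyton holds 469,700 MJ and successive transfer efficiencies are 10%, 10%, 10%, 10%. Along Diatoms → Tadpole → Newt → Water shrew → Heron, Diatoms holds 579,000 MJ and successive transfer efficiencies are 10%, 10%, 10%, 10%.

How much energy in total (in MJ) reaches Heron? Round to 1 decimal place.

Via Periphyton: 469700 × 0.1 × 0.1 × 0.1 × 0.1 = 46.97 MJ
Via Diatoms: 579000 × 0.1 × 0.1 × 0.1 × 0.1 = 57.9 MJ
Total at Heron: 46.97 + 57.9 = 104.87 MJ

104.9 MJ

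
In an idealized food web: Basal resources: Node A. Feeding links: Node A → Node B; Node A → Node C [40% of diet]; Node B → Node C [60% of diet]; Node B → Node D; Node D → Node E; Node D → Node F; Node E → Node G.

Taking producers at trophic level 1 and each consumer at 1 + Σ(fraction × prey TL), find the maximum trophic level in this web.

Node B: 1 + 1 = 2
Node C: 1 + (0.4×1 + 0.6×2) = 2.6
Node D: 1 + 2 = 3
Node E: 1 + 3 = 4
Node F: 1 + 3 = 4
Node G: 1 + 4 = 5

5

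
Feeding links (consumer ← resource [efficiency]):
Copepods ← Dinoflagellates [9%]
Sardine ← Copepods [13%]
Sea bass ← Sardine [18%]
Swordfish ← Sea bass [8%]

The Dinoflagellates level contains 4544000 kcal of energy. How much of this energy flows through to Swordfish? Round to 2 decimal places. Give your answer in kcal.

765.57 kcal

Copepods: 4544000 × 0.09 = 408960 kcal
Sardine: 408960 × 0.13 = 53164.8 kcal
Sea bass: 53164.8 × 0.18 = 9569.664 kcal
Swordfish: 9569.664 × 0.08 = 765.57312 kcal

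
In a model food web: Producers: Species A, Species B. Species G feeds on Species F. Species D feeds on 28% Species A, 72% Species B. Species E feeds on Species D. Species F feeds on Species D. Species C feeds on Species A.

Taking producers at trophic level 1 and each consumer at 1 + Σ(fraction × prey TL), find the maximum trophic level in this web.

Species C: 1 + 1 = 2
Species D: 1 + (0.28×1 + 0.72×1) = 2
Species E: 1 + 2 = 3
Species F: 1 + 2 = 3
Species G: 1 + 3 = 4

4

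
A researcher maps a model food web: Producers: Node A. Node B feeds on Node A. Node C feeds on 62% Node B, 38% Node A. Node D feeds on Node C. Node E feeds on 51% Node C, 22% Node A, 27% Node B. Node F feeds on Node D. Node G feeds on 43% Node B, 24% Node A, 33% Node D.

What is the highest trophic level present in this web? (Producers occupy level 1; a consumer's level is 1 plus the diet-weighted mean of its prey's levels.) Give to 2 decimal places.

Node B: 1 + 1 = 2
Node C: 1 + (0.62×2 + 0.38×1) = 2.62
Node D: 1 + 2.62 = 3.62
Node E: 1 + (0.51×2.62 + 0.22×1 + 0.27×2) = 3.0962
Node F: 1 + 3.62 = 4.62
Node G: 1 + (0.43×2 + 0.24×1 + 0.33×3.62) = 3.2946

4.62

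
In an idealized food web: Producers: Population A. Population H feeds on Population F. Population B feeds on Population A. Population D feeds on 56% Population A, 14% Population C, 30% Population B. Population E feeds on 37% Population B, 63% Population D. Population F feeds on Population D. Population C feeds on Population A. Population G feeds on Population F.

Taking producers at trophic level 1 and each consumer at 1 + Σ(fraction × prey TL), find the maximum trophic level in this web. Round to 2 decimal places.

Population B: 1 + 1 = 2
Population C: 1 + 1 = 2
Population D: 1 + (0.56×1 + 0.14×2 + 0.3×2) = 2.44
Population E: 1 + (0.37×2 + 0.63×2.44) = 3.2772
Population F: 1 + 2.44 = 3.44
Population G: 1 + 3.44 = 4.44
Population H: 1 + 3.44 = 4.44

4.44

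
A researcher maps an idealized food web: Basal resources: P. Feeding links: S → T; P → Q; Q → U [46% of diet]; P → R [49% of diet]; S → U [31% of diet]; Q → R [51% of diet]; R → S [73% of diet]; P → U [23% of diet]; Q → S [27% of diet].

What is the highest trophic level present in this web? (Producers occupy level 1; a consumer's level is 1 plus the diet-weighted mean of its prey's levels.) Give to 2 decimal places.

4.37

Q: 1 + 1 = 2
R: 1 + (0.51×2 + 0.49×1) = 2.51
S: 1 + (0.27×2 + 0.73×2.51) = 3.3723
T: 1 + 3.3723 = 4.3723
U: 1 + (0.31×3.3723 + 0.46×2 + 0.23×1) = 3.195413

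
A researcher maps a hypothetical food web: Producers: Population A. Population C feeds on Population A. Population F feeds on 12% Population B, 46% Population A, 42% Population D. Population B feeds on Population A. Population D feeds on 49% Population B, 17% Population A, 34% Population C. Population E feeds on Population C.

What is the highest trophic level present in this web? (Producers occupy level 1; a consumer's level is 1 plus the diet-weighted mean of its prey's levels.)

3

Population B: 1 + 1 = 2
Population C: 1 + 1 = 2
Population D: 1 + (0.49×2 + 0.17×1 + 0.34×2) = 2.83
Population E: 1 + 2 = 3
Population F: 1 + (0.12×2 + 0.46×1 + 0.42×2.83) = 2.8886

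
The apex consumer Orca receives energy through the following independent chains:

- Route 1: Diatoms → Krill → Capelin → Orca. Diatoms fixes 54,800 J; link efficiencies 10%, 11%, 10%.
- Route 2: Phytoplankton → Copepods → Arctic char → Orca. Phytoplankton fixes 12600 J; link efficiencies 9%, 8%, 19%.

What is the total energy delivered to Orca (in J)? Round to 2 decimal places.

Route 1: 54800 × 0.1 × 0.11 × 0.1 = 60.28 J
Route 2: 12600 × 0.09 × 0.08 × 0.19 = 17.2368 J
Total at Orca: 60.28 + 17.2368 = 77.5168 J

77.52 J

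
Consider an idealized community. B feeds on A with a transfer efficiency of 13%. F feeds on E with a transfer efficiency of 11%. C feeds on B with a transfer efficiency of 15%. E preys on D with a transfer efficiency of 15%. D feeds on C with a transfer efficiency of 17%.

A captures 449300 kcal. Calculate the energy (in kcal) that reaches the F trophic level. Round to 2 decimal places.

24.58 kcal

B: 449300 × 0.13 = 58409 kcal
C: 58409 × 0.15 = 8761.35 kcal
D: 8761.35 × 0.17 = 1489.4295 kcal
E: 1489.4295 × 0.15 = 223.414425 kcal
F: 223.414425 × 0.11 = 24.57558675 kcal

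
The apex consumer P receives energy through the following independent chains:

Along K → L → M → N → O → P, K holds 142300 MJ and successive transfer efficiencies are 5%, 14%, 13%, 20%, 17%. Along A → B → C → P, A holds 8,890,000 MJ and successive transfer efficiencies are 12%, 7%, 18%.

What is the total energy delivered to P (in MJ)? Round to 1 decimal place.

13446.1 MJ

Via K: 142300 × 0.05 × 0.14 × 0.13 × 0.2 × 0.17 = 4.402762 MJ
Via A: 8890000 × 0.12 × 0.07 × 0.18 = 13441.68 MJ
Total at P: 4.402762 + 13441.68 = 13446.082762 MJ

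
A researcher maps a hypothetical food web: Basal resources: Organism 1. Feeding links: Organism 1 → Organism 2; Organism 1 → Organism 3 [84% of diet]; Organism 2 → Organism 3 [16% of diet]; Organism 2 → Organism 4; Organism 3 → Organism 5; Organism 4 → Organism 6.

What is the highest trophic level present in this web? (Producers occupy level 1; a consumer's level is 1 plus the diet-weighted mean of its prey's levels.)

4

Organism 2: 1 + 1 = 2
Organism 3: 1 + (0.84×1 + 0.16×2) = 2.16
Organism 4: 1 + 2 = 3
Organism 5: 1 + 2.16 = 3.16
Organism 6: 1 + 3 = 4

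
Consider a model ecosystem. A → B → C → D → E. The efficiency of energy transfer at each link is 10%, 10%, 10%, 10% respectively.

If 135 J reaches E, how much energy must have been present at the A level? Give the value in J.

1350000 J

Cumulative transfer efficiency: 0.1 × 0.1 × 0.1 × 0.1 = 0.0001
A energy = 135 / 0.0001 = 1350000 J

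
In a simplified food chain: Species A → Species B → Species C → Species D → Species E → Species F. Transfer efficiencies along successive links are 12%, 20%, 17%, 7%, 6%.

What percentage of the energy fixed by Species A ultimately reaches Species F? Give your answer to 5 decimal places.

0.00171%

Product of link efficiencies: 0.12 × 0.2 × 0.17 × 0.07 × 0.06 = 0.000017136
As a percentage: 0.000017136 × 100 = 0.00171%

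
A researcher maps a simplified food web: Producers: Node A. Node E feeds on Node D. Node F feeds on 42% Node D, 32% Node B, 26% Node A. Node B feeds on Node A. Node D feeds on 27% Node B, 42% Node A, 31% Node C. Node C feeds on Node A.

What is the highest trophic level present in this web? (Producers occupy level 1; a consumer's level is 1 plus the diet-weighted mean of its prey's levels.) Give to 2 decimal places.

Node B: 1 + 1 = 2
Node C: 1 + 1 = 2
Node D: 1 + (0.27×2 + 0.42×1 + 0.31×2) = 2.58
Node E: 1 + 2.58 = 3.58
Node F: 1 + (0.42×2.58 + 0.32×2 + 0.26×1) = 2.9836

3.58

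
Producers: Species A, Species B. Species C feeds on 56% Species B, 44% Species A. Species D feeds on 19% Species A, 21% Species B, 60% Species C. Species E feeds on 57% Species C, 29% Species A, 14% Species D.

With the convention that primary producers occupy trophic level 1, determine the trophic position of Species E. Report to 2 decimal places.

Species C: 1 + (0.56×1 + 0.44×1) = 2
Species D: 1 + (0.19×1 + 0.21×1 + 0.6×2) = 2.6
Species E: 1 + (0.57×2 + 0.29×1 + 0.14×2.6) = 2.794

2.79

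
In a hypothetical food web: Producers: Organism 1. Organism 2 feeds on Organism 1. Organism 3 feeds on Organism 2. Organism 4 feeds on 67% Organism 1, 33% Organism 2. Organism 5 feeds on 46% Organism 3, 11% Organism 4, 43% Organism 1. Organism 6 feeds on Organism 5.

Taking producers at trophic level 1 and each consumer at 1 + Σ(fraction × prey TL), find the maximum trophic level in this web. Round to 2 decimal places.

4.07

Organism 2: 1 + 1 = 2
Organism 3: 1 + 2 = 3
Organism 4: 1 + (0.67×1 + 0.33×2) = 2.33
Organism 5: 1 + (0.46×3 + 0.11×2.33 + 0.43×1) = 3.0663
Organism 6: 1 + 3.0663 = 4.0663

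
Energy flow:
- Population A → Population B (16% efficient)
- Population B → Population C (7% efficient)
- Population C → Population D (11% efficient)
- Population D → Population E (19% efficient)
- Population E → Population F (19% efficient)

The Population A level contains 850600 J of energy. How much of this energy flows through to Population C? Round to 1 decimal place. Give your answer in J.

Population B: 850600 × 0.16 = 136096 J
Population C: 136096 × 0.07 = 9526.72 J

9526.7 J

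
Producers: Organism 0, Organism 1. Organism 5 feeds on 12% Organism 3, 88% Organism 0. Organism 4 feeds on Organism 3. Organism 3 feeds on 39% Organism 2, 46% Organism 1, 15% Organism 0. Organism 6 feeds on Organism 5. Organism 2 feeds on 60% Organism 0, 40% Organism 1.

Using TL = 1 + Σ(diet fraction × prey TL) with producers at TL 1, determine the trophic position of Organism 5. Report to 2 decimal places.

2.17

Organism 2: 1 + (0.6×1 + 0.4×1) = 2
Organism 3: 1 + (0.39×2 + 0.46×1 + 0.15×1) = 2.39
Organism 4: 1 + 2.39 = 3.39
Organism 5: 1 + (0.12×2.39 + 0.88×1) = 2.1668
Organism 6: 1 + 2.1668 = 3.1668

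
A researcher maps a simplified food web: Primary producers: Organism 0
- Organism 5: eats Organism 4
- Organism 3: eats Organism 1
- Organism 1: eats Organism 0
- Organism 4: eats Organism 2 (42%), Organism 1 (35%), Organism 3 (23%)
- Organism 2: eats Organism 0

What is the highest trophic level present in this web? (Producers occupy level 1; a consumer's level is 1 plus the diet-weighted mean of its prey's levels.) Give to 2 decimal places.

4.23

Organism 1: 1 + 1 = 2
Organism 2: 1 + 1 = 2
Organism 3: 1 + 2 = 3
Organism 4: 1 + (0.42×2 + 0.35×2 + 0.23×3) = 3.23
Organism 5: 1 + 3.23 = 4.23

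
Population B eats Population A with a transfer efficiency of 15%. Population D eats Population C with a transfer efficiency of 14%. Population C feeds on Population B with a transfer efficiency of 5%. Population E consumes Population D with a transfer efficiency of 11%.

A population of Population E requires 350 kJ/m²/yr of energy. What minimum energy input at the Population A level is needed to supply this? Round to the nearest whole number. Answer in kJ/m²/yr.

3030303 kJ/m²/yr

Cumulative transfer efficiency: 0.15 × 0.05 × 0.14 × 0.11 = 0.0001155
Population A energy = 350 / 0.0001155 = 3030303 kJ/m²/yr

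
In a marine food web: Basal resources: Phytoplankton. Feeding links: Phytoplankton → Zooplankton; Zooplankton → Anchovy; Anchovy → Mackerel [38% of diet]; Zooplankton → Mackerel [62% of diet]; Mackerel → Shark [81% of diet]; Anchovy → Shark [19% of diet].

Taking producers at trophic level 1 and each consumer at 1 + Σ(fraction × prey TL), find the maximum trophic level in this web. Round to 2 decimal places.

Zooplankton: 1 + 1 = 2
Anchovy: 1 + 2 = 3
Mackerel: 1 + (0.38×3 + 0.62×2) = 3.38
Shark: 1 + (0.81×3.38 + 0.19×3) = 4.3078

4.31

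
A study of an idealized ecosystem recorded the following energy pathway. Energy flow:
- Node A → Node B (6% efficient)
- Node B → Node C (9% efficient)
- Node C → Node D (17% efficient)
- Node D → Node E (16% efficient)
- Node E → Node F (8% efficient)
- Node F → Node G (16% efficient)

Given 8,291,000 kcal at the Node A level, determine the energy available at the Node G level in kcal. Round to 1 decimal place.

Node B: 8291000 × 0.06 = 497460 kcal
Node C: 497460 × 0.09 = 44771.4 kcal
Node D: 44771.4 × 0.17 = 7611.138 kcal
Node E: 7611.138 × 0.16 = 1217.78208 kcal
Node F: 1217.78208 × 0.08 = 97.4225664 kcal
Node G: 97.4225664 × 0.16 = 15.587610624 kcal

15.6 kcal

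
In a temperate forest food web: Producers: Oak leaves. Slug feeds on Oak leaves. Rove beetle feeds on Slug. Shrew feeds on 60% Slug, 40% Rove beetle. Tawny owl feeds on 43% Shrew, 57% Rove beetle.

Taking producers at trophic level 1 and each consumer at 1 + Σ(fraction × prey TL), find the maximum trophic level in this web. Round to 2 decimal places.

4.17

Slug: 1 + 1 = 2
Rove beetle: 1 + 2 = 3
Shrew: 1 + (0.6×2 + 0.4×3) = 3.4
Tawny owl: 1 + (0.43×3.4 + 0.57×3) = 4.172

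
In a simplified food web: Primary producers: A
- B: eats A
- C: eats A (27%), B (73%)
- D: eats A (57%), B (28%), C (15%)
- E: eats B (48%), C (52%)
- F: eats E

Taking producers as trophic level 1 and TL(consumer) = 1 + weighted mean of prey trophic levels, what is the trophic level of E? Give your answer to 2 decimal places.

3.38

B: 1 + 1 = 2
C: 1 + (0.27×1 + 0.73×2) = 2.73
D: 1 + (0.57×1 + 0.28×2 + 0.15×2.73) = 2.5395
E: 1 + (0.48×2 + 0.52×2.73) = 3.3796
F: 1 + 3.3796 = 4.3796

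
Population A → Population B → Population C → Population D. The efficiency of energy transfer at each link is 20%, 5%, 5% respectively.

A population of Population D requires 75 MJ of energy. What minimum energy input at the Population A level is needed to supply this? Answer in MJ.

150000 MJ

Cumulative transfer efficiency: 0.2 × 0.05 × 0.05 = 0.0005
Population A energy = 75 / 0.0005 = 150000 MJ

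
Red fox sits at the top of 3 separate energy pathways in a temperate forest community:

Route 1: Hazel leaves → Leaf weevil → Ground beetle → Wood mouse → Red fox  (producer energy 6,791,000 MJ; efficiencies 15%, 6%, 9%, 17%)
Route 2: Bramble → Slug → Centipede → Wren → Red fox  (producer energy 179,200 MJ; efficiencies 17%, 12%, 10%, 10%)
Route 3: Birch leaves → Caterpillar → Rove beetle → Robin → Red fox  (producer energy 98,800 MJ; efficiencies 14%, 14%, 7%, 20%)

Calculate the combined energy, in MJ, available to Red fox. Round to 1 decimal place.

Route 1: 6791000 × 0.15 × 0.06 × 0.09 × 0.17 = 935.1207 MJ
Route 2: 179200 × 0.17 × 0.12 × 0.1 × 0.1 = 36.5568 MJ
Route 3: 98800 × 0.14 × 0.14 × 0.07 × 0.2 = 27.11072 MJ
Total at Red fox: 935.1207 + 36.5568 + 27.11072 = 998.78822 MJ

998.8 MJ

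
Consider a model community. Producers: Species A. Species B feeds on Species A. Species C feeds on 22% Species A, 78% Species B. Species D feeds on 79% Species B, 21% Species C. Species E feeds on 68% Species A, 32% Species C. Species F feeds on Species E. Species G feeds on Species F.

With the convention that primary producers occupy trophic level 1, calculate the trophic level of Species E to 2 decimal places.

2.57

Species B: 1 + 1 = 2
Species C: 1 + (0.22×1 + 0.78×2) = 2.78
Species D: 1 + (0.79×2 + 0.21×2.78) = 3.1638
Species E: 1 + (0.68×1 + 0.32×2.78) = 2.5696
Species F: 1 + 2.5696 = 3.5696
Species G: 1 + 3.5696 = 4.5696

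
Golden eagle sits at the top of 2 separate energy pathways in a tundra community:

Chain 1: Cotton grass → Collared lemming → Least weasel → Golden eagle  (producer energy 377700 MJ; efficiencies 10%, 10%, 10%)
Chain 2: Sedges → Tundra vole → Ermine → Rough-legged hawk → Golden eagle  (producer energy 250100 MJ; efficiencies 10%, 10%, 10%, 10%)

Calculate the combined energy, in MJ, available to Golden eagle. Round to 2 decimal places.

Chain 1: 377700 × 0.1 × 0.1 × 0.1 = 377.7 MJ
Chain 2: 250100 × 0.1 × 0.1 × 0.1 × 0.1 = 25.01 MJ
Total at Golden eagle: 377.7 + 25.01 = 402.71 MJ

402.71 MJ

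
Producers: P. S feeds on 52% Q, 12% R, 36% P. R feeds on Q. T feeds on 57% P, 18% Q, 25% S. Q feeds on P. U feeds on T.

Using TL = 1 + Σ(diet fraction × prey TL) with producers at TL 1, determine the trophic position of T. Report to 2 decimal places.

Q: 1 + 1 = 2
R: 1 + 2 = 3
S: 1 + (0.52×2 + 0.12×3 + 0.36×1) = 2.76
T: 1 + (0.57×1 + 0.18×2 + 0.25×2.76) = 2.62
U: 1 + 2.62 = 3.62

2.62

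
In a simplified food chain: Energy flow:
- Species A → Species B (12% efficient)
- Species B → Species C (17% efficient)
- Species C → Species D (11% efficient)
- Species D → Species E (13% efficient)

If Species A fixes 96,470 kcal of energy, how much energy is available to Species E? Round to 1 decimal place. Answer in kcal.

28.1 kcal

Species B: 96470 × 0.12 = 11576.4 kcal
Species C: 11576.4 × 0.17 = 1967.988 kcal
Species D: 1967.988 × 0.11 = 216.47868 kcal
Species E: 216.47868 × 0.13 = 28.1422284 kcal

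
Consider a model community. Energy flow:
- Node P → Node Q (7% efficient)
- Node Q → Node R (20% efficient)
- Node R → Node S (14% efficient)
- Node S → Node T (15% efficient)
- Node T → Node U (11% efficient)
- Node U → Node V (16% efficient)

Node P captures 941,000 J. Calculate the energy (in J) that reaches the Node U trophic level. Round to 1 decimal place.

30.4 J

Node Q: 941000 × 0.07 = 65870 J
Node R: 65870 × 0.2 = 13174 J
Node S: 13174 × 0.14 = 1844.36 J
Node T: 1844.36 × 0.15 = 276.654 J
Node U: 276.654 × 0.11 = 30.43194 J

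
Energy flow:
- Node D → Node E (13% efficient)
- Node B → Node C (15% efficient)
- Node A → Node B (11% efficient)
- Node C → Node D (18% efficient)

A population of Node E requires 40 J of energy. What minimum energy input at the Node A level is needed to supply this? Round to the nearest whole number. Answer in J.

Cumulative transfer efficiency: 0.11 × 0.15 × 0.18 × 0.13 = 0.0003861
Node A energy = 40 / 0.0003861 = 103600 J

103600 J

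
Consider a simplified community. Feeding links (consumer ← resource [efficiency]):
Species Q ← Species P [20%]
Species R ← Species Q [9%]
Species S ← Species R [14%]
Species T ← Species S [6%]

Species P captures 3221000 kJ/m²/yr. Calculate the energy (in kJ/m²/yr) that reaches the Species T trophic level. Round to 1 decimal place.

Species Q: 3221000 × 0.2 = 644200 kJ/m²/yr
Species R: 644200 × 0.09 = 57978 kJ/m²/yr
Species S: 57978 × 0.14 = 8116.92 kJ/m²/yr
Species T: 8116.92 × 0.06 = 487.0152 kJ/m²/yr

487.0 kJ/m²/yr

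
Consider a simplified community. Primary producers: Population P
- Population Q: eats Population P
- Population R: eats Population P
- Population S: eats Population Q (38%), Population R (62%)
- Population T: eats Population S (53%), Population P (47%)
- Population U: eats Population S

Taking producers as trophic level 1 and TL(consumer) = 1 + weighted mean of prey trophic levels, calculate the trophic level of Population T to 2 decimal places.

Population Q: 1 + 1 = 2
Population R: 1 + 1 = 2
Population S: 1 + (0.38×2 + 0.62×2) = 3
Population T: 1 + (0.53×3 + 0.47×1) = 3.06
Population U: 1 + 3 = 4

3.06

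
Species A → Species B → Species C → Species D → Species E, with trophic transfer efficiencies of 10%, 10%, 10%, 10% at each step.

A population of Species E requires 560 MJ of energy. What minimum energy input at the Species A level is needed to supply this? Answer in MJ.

5600000 MJ

Cumulative transfer efficiency: 0.1 × 0.1 × 0.1 × 0.1 = 0.0001
Species A energy = 560 / 0.0001 = 5600000 MJ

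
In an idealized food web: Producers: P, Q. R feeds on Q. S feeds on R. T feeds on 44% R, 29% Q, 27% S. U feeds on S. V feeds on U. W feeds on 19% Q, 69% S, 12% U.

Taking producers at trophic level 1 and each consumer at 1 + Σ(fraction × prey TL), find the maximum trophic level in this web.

R: 1 + 1 = 2
S: 1 + 2 = 3
T: 1 + (0.44×2 + 0.29×1 + 0.27×3) = 2.98
U: 1 + 3 = 4
V: 1 + 4 = 5
W: 1 + (0.19×1 + 0.69×3 + 0.12×4) = 3.74

5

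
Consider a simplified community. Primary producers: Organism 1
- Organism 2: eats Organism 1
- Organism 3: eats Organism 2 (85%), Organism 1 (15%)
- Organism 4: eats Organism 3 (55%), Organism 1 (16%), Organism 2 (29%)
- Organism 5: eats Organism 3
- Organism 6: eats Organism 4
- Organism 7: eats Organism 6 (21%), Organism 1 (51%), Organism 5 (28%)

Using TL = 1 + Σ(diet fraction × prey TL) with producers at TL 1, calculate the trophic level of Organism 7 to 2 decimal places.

3.49

Organism 2: 1 + 1 = 2
Organism 3: 1 + (0.85×2 + 0.15×1) = 2.85
Organism 4: 1 + (0.55×2.85 + 0.16×1 + 0.29×2) = 3.3075
Organism 5: 1 + 2.85 = 3.85
Organism 6: 1 + 3.3075 = 4.3075
Organism 7: 1 + (0.21×4.3075 + 0.51×1 + 0.28×3.85) = 3.492575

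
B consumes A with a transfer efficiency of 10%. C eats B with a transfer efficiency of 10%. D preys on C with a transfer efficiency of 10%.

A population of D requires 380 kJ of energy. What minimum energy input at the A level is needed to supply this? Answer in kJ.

380000 kJ

Cumulative transfer efficiency: 0.1 × 0.1 × 0.1 = 0.001
A energy = 380 / 0.001 = 380000 kJ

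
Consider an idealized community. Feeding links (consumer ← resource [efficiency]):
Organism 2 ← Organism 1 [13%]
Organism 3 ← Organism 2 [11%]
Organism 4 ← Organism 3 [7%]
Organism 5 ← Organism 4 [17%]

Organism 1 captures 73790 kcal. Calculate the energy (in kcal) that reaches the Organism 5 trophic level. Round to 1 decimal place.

12.6 kcal

Organism 2: 73790 × 0.13 = 9592.7 kcal
Organism 3: 9592.7 × 0.11 = 1055.197 kcal
Organism 4: 1055.197 × 0.07 = 73.86379 kcal
Organism 5: 73.86379 × 0.17 = 12.5568443 kcal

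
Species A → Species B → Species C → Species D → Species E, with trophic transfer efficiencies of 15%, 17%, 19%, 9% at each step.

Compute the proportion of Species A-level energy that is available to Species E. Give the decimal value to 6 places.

Product of link efficiencies: 0.15 × 0.17 × 0.19 × 0.09 = 0.00043605

0.000436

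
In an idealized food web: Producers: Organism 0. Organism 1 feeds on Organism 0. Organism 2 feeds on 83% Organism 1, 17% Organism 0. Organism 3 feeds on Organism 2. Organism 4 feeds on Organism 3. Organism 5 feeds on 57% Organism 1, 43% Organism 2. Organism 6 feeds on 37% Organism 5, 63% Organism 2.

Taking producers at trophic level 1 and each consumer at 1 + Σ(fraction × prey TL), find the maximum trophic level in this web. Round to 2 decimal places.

4.83

Organism 1: 1 + 1 = 2
Organism 2: 1 + (0.83×2 + 0.17×1) = 2.83
Organism 3: 1 + 2.83 = 3.83
Organism 4: 1 + 3.83 = 4.83
Organism 5: 1 + (0.57×2 + 0.43×2.83) = 3.3569
Organism 6: 1 + (0.37×3.3569 + 0.63×2.83) = 4.024953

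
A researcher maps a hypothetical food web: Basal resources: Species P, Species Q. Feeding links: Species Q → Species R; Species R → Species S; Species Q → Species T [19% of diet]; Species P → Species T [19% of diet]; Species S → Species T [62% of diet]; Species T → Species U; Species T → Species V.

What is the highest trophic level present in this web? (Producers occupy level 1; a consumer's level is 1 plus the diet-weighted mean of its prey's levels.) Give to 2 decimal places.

4.24

Species R: 1 + 1 = 2
Species S: 1 + 2 = 3
Species T: 1 + (0.19×1 + 0.19×1 + 0.62×3) = 3.24
Species U: 1 + 3.24 = 4.24
Species V: 1 + 3.24 = 4.24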